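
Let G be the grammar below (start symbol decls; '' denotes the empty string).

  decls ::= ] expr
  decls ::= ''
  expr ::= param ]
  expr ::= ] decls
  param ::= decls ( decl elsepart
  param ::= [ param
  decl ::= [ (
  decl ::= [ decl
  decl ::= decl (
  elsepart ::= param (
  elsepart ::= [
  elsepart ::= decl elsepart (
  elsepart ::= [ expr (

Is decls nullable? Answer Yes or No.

Yes

decls has an ''-production, so decls ⇒ ''.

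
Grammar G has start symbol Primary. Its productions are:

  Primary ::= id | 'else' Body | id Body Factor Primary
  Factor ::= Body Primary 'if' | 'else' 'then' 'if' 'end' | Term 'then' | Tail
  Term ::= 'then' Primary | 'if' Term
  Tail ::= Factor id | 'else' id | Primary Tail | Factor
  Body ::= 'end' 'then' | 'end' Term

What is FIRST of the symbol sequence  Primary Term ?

{ 'else', id }

Add FIRST(Primary) = { 'else', id }; Primary is not nullable, stop.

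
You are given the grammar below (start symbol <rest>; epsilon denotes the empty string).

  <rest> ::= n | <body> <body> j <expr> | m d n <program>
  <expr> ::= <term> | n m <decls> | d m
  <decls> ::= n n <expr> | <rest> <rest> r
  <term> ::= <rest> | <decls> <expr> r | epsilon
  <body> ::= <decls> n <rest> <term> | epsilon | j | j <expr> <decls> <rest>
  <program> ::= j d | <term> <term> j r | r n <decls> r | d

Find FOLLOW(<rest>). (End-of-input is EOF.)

{ EOF, d, j, m, n, r }

<rest> is the start symbol, so EOF ∈ FOLLOW(<rest>).
In <decls> ::= <rest> <rest> r: add FIRST(<rest> r) = { j, m, n }.
In <decls> ::= <rest> <rest> r: add FIRST(r) = { r }.
In <term> ::= <rest>: <rest> is at the end, add FOLLOW(<term>) = { EOF, d, j, m, n, r }.
In <body> ::= <decls> n <rest> <term>: add FIRST(<term>)\{epsilon} = { j, m, n }.
  Since <term> is nullable, also add FOLLOW(<body>) = { j, m, n }.
In <body> ::= j <expr> <decls> <rest>: <rest> is at the end, add FOLLOW(<body>) = { j, m, n }.
Union: FOLLOW(<rest>) = { EOF, d, j, m, n, r }.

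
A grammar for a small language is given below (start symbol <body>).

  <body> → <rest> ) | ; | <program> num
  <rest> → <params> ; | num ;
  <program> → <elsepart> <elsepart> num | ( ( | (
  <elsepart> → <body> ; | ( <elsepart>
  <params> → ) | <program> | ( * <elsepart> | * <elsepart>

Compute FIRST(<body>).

{ (, ), *, ;, num }

From <body> → <rest> ): add FIRST(<rest>) = { (, ), *, ;, num }.
<body> → ; contributes {;}.
From <body> → <program> num: add FIRST(<program>) = { (, ), *, ;, num }.
Union: FIRST(<body>) = { (, ), *, ;, num }.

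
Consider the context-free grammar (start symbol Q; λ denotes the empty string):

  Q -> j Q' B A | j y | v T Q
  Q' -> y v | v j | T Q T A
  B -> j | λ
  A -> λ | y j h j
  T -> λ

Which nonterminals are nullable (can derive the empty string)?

Directly nullable (have an λ-production): B, A, T.
No other nonterminal has a production whose RHS symbols are all nullable.

{ A, B, T }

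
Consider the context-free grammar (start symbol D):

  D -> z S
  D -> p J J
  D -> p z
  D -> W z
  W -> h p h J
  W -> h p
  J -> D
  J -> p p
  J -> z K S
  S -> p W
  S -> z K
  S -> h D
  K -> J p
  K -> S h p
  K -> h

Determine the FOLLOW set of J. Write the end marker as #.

In D -> p J J: add FIRST(J) = { h, p, z }.
In D -> p J J: J is at the end, add FOLLOW(D) = { #, h, p, z }.
In W -> h p h J: J is at the end, add FOLLOW(W) = { #, h, p, z }.
In K -> J p: add FIRST(p) = { p }.
Union: FOLLOW(J) = { #, h, p, z }.

{ #, h, p, z }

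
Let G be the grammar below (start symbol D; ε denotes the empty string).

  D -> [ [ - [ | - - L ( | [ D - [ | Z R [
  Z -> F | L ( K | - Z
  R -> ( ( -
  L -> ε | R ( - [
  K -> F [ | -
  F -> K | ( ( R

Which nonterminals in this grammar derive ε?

{ L }

Directly nullable (have an ε-production): L.
No other nonterminal has a production whose RHS symbols are all nullable.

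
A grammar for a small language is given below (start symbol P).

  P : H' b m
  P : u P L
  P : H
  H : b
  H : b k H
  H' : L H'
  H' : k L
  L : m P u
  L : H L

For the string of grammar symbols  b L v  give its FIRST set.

{ b }

b is a terminal; add {b} and stop.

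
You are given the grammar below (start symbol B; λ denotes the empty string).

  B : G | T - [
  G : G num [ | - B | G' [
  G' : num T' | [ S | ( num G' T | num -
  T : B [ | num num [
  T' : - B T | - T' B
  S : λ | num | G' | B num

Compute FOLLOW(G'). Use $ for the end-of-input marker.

In G : G' [: add FIRST([) = { [ }.
In G' : ( num G' T: add FIRST(T) = { (, -, [, num }.
In S : G': G' is at the end, add FOLLOW(S) = { (, -, [, num }.
Union: FOLLOW(G') = { (, -, [, num }.

{ (, -, [, num }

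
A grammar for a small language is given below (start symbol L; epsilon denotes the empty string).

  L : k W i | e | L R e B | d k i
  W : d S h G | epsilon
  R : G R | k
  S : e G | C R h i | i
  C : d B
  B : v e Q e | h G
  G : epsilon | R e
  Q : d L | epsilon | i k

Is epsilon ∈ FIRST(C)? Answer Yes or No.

No

Nullable nonterminals: G, Q, W.
No production of C has an RHS whose symbols are all nullable, so C is not nullable.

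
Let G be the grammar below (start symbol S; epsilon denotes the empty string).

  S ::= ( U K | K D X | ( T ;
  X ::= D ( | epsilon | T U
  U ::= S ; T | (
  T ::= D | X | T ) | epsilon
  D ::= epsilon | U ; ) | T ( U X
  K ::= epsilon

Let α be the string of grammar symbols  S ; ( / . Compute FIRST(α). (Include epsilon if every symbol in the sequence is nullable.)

Add FIRST(S)\{epsilon} = { (, ), ; }; S is nullable, continue.
; is a terminal; add {;} and stop.

{ (, ), ; }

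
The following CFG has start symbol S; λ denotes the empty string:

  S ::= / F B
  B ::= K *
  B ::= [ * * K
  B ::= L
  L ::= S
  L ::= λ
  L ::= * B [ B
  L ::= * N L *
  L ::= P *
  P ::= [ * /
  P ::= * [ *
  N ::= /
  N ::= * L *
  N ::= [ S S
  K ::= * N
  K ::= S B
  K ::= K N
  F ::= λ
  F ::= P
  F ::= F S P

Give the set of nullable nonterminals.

Directly nullable (have an λ-production): L, F.
B ::= L with every symbol nullable, so B is nullable.
No other nonterminal has a production whose RHS symbols are all nullable.

{ B, F, L }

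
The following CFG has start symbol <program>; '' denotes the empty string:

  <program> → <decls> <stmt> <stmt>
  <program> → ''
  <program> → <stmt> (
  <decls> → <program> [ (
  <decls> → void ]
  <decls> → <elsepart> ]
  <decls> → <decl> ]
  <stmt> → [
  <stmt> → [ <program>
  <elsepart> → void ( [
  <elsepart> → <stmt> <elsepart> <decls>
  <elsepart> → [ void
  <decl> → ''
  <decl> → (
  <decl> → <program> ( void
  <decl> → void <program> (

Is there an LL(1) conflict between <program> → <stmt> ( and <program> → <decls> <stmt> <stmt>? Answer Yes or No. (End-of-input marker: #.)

Yes

FIRST(<stmt> () = { [ } and FIRST(<decls> <stmt> <stmt>) = { (, [, ], void }.
Both contain [, so the two alternatives are not disjoint — LL(1) conflict.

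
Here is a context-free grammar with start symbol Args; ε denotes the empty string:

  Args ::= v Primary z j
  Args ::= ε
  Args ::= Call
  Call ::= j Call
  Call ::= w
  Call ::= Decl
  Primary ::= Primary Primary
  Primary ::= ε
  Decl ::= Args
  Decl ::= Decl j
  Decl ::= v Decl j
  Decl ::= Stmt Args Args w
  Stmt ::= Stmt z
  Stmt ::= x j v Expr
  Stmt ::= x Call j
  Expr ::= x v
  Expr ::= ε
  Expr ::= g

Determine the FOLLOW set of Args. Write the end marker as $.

{ $, j, v, w, x }

Args is the start symbol, so $ ∈ FOLLOW(Args).
In Decl ::= Args: Args is at the end, add FOLLOW(Decl) = { $, j, v, w, x }.
In Decl ::= Stmt Args Args w: add FIRST(Args w) = { j, v, w, x }.
In Decl ::= Stmt Args Args w: add FIRST(w) = { w }.
Union: FOLLOW(Args) = { $, j, v, w, x }.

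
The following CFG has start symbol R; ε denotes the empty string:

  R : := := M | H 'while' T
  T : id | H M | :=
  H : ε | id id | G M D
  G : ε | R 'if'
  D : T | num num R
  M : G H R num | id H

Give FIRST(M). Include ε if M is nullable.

From M : G H R num: G, H nullable, take FIRST(G) ∪ FIRST(H) ∪ FIRST(R) = { 'while', :=, id }.
M : id H contributes {id}.
Union: FIRST(M) = { 'while', :=, id }.

{ 'while', :=, id }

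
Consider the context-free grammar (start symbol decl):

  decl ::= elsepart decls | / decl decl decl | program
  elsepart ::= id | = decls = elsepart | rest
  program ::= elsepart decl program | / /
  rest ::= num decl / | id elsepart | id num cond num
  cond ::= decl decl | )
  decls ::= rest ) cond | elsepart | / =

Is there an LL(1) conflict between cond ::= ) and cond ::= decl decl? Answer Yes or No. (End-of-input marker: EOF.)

No

FIRST()) = { ) } and FIRST(decl decl) = { /, =, id, num }.
The FIRST sets are disjoint and neither alternative is nullable — no conflict.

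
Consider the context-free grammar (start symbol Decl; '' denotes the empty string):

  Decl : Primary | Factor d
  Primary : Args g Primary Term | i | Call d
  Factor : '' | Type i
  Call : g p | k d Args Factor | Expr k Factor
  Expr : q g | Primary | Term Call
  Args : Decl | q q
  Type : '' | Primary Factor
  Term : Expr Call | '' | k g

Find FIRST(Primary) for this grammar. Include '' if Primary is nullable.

{ d, g, i, k, q }

From Primary : Args g Primary Term: add FIRST(Args) = { d, g, i, k, q }.
Primary : i contributes {i}.
From Primary : Call d: add FIRST(Call) = { d, g, i, k, q }.
Union: FIRST(Primary) = { d, g, i, k, q }.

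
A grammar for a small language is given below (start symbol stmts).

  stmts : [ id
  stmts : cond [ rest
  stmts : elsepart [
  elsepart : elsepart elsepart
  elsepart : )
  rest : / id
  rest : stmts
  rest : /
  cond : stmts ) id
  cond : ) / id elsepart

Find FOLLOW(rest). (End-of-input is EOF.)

{ EOF, ) }

In stmts : cond [ rest: rest is at the end, add FOLLOW(stmts) = { EOF, ) }.
Union: FOLLOW(rest) = { EOF, ) }.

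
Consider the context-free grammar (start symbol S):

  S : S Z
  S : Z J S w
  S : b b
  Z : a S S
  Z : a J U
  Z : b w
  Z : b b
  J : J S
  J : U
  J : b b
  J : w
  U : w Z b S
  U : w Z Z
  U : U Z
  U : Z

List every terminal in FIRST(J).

{ a, b, w }

From J : J S: add FIRST(J) = { a, b, w }.
From J : U: add FIRST(U) = { a, b, w }.
J : b b contributes {b}.
J : w contributes {w}.
Union: FIRST(J) = { a, b, w }.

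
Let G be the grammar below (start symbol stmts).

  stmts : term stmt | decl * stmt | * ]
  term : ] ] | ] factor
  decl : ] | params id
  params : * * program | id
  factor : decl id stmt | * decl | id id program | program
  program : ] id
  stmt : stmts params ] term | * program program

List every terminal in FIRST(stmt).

From stmt : stmts params ] term: add FIRST(stmts) = { *, ], id }.
stmt : * program program contributes {*}.
Union: FIRST(stmt) = { *, ], id }.

{ *, ], id }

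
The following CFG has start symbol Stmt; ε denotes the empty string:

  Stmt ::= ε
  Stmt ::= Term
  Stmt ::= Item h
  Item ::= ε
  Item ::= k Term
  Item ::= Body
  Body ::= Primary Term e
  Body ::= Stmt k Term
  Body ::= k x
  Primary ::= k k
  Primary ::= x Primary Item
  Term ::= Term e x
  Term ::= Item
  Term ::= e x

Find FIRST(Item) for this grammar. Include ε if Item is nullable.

{ e, h, k, x, ε }

Item ::= ε contributes ε.
Item ::= k Term contributes {k}.
From Item ::= Body: add FIRST(Body) = { e, h, k, x }.
Union: FIRST(Item) = { e, h, k, x, ε }.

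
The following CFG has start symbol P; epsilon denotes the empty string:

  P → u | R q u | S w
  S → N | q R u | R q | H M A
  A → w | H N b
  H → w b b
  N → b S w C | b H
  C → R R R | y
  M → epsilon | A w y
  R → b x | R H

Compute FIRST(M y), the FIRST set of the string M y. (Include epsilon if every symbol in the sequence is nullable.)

{ w, y }

Add FIRST(M)\{epsilon} = { w }; M is nullable, continue.
y is a terminal; add {y} and stop.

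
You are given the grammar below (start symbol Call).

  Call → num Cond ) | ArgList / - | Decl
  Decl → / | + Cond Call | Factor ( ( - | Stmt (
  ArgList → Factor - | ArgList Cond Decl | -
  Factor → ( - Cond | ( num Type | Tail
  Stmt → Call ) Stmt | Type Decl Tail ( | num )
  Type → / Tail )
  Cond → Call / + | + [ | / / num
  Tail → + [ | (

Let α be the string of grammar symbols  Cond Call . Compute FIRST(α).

Add FIRST(Cond) = { (, +, -, /, num }; Cond is not nullable, stop.

{ (, +, -, /, num }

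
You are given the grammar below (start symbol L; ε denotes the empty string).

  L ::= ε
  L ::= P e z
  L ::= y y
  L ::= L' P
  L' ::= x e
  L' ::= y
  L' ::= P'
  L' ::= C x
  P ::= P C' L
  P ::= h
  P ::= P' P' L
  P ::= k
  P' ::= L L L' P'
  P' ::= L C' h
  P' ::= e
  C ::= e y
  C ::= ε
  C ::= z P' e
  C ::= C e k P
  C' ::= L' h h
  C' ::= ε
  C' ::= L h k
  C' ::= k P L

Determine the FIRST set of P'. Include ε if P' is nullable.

{ e, h, k, x, y, z }

From P' ::= L L L' P': L, L nullable, take FIRST(L) ∪ FIRST(L) ∪ FIRST(L') = { e, h, k, x, y, z }.
From P' ::= L C' h: L, C' nullable, take FIRST(L) ∪ FIRST(C') ∪ {h} = { e, h, k, x, y, z }.
P' ::= e contributes {e}.
Union: FIRST(P') = { e, h, k, x, y, z }.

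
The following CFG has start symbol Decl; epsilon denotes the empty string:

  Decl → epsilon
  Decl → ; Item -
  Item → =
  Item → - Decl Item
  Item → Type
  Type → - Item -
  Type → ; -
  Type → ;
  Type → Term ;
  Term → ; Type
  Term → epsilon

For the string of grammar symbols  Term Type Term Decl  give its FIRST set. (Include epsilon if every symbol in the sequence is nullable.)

{ -, ; }

Add FIRST(Term)\{epsilon} = { ; }; Term is nullable, continue.
Add FIRST(Type) = { -, ; }; Type is not nullable, stop.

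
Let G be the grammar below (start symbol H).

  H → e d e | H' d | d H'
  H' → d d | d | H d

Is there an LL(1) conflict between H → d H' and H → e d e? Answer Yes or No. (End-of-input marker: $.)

No

FIRST(d H') = { d } and FIRST(e d e) = { e }.
The FIRST sets are disjoint and neither alternative is nullable — no conflict.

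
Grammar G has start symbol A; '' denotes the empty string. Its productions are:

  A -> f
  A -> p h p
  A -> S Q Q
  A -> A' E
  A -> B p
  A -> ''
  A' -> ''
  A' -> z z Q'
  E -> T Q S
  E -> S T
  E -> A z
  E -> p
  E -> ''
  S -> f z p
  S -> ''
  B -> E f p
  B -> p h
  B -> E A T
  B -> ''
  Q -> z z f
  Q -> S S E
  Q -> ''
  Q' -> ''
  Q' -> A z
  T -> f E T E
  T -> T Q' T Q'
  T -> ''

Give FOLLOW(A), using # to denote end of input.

A is the start symbol, so # ∈ FOLLOW(A).
In E -> A z: add FIRST(z) = { z }.
In B -> E A T: add FIRST(T)\{''} = { f, p, z }.
  Since T is nullable, also add FOLLOW(B) = { p }.
In Q' -> A z: add FIRST(z) = { z }.
Union: FOLLOW(A) = { #, f, p, z }.

{ #, f, p, z }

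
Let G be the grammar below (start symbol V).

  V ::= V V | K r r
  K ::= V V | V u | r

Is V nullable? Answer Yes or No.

No nonterminal in this grammar is nullable.
No production of V has an RHS whose symbols are all nullable, so V is not nullable.

No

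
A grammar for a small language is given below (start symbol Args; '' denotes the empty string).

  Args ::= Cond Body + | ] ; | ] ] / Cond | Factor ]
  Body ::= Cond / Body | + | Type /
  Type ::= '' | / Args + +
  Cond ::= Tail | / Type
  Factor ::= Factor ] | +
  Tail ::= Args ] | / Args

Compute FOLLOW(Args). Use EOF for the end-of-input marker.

{ EOF, +, /, ] }

Args is the start symbol, so EOF ∈ FOLLOW(Args).
In Type ::= / Args + +: add FIRST(+ +) = { + }.
In Tail ::= Args ]: add FIRST(]) = { ] }.
In Tail ::= / Args: Args is at the end, add FOLLOW(Tail) = { EOF, +, /, ] }.
Union: FOLLOW(Args) = { EOF, +, /, ] }.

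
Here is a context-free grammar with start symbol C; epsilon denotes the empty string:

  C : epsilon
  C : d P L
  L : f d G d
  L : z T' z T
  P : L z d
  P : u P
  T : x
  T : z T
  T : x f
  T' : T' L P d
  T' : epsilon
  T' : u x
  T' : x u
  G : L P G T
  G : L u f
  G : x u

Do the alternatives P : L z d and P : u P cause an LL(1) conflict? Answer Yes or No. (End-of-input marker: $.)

FIRST(L z d) = { f, z } and FIRST(u P) = { u }.
The FIRST sets are disjoint and neither alternative is nullable — no conflict.

No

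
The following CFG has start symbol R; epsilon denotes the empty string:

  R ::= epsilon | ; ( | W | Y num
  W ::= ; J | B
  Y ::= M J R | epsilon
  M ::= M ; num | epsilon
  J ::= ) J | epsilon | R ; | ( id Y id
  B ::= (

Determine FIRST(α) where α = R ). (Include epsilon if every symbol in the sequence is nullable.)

{ (, ), ;, num }

Add FIRST(R)\{epsilon} = { (, ), ;, num }; R is nullable, continue.
) is a terminal; add {)} and stop.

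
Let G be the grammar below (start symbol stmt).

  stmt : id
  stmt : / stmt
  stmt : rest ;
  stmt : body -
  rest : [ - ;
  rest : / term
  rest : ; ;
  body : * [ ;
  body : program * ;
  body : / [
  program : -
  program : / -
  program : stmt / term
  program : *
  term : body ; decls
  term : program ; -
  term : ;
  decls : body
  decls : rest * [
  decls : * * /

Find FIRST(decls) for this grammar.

From decls : body: add FIRST(body) = { *, -, /, ;, [, id }.
From decls : rest * [: add FIRST(rest) = { /, ;, [ }.
decls : * * / contributes {*}.
Union: FIRST(decls) = { *, -, /, ;, [, id }.

{ *, -, /, ;, [, id }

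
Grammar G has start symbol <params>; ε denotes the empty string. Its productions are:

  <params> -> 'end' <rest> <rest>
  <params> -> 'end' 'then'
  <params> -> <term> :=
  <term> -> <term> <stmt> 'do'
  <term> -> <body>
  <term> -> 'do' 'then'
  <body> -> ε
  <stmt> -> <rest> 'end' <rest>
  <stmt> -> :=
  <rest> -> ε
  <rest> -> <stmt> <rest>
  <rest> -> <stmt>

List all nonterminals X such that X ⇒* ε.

{ <body>, <rest>, <term> }

Directly nullable (have an ε-production): <body>, <rest>.
<term> -> <body> with every symbol nullable, so <term> is nullable.
No other nonterminal has a production whose RHS symbols are all nullable.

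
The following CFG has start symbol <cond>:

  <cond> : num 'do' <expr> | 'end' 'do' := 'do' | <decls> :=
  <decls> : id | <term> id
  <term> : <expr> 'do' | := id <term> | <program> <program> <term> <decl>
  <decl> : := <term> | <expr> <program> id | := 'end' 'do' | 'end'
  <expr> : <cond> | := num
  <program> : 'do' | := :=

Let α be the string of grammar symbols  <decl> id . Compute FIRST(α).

Add FIRST(<decl>) = { 'do', 'end', :=, id, num }; <decl> is not nullable, stop.

{ 'do', 'end', :=, id, num }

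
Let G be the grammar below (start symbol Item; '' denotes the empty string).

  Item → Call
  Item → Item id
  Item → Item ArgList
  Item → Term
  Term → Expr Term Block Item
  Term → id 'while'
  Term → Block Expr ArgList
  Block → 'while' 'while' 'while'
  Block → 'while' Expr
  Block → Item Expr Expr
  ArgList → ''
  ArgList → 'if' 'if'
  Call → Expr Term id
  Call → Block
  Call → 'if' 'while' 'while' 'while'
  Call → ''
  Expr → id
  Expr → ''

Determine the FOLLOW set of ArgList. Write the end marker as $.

In Item → Item ArgList: ArgList is at the end, add FOLLOW(Item) = { $, 'if', 'while', id }.
In Term → Block Expr ArgList: ArgList is at the end, add FOLLOW(Term) = { $, 'if', 'while', id }.
Union: FOLLOW(ArgList) = { $, 'if', 'while', id }.

{ $, 'if', 'while', id }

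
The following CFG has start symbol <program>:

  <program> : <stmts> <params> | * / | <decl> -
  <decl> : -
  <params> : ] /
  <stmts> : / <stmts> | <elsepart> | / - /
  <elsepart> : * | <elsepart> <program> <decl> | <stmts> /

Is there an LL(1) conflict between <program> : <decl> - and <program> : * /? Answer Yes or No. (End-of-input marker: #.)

FIRST(<decl> -) = { - } and FIRST(* /) = { * }.
The FIRST sets are disjoint and neither alternative is nullable — no conflict.

No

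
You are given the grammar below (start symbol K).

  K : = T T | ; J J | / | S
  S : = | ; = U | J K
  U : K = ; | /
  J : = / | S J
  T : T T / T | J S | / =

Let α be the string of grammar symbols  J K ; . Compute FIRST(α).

Add FIRST(J) = { ;, = }; J is not nullable, stop.

{ ;, = }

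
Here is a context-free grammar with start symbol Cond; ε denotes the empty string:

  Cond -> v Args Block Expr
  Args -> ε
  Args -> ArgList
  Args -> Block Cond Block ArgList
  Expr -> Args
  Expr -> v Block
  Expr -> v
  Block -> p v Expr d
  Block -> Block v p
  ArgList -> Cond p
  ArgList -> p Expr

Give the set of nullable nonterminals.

{ Args, Expr }

Directly nullable (have an ε-production): Args.
Expr -> Args with every symbol nullable, so Expr is nullable.
No other nonterminal has a production whose RHS symbols are all nullable.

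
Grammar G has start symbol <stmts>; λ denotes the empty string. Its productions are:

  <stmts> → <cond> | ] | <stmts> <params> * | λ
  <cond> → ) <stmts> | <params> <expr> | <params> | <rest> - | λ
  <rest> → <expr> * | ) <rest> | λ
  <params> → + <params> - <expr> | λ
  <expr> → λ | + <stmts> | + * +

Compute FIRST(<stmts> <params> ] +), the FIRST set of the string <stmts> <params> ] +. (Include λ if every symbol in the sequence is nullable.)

Add FIRST(<stmts>)\{λ} = { ), *, +, -, ] }; <stmts> is nullable, continue.
Add FIRST(<params>)\{λ} = { + }; <params> is nullable, continue.
] is a terminal; add {]} and stop.

{ ), *, +, -, ] }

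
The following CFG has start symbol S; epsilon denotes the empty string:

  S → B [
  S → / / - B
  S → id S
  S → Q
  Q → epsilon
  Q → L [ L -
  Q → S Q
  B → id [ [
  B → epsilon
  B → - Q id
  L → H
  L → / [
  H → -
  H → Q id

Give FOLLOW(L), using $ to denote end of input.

In Q → L [ L -: add FIRST([ L -) = { [ }.
In Q → L [ L -: add FIRST(-) = { - }.
Union: FOLLOW(L) = { -, [ }.

{ -, [ }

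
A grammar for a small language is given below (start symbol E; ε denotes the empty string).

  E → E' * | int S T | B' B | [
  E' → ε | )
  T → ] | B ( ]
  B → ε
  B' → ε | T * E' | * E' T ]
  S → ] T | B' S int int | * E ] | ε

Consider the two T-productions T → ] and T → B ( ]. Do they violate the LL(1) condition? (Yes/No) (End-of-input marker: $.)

No

FIRST(]) = { ] } and FIRST(B ( ]) = { ( }.
The FIRST sets are disjoint and neither alternative is nullable — no conflict.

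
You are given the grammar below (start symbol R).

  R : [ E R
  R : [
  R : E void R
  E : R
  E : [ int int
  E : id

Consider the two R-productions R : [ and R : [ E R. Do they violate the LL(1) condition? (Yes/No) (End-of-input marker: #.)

FIRST([) = { [ } and FIRST([ E R) = { [ }.
Both contain [, so the two alternatives are not disjoint — LL(1) conflict.

Yes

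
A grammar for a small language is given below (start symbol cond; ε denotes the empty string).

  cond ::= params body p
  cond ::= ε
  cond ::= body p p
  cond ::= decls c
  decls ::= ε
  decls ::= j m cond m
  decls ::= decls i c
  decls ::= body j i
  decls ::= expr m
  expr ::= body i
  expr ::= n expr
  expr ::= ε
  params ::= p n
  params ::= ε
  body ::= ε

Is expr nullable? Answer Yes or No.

expr has an ε-production, so expr ⇒ ε.

Yes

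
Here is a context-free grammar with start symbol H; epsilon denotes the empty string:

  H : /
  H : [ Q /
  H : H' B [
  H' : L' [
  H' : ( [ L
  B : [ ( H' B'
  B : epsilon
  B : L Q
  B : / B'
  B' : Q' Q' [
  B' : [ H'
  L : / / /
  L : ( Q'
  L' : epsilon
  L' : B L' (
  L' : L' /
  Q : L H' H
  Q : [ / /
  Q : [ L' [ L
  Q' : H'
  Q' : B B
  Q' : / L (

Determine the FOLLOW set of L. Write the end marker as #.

{ (, /, [ }

In H' : ( [ L: L is at the end, add FOLLOW(H') = { (, /, [ }.
In B : L Q: add FIRST(Q) = { (, /, [ }.
In Q : L H' H: add FIRST(H' H) = { (, /, [ }.
In Q : [ L' [ L: L is at the end, add FOLLOW(Q) = { (, /, [ }.
In Q' : / L (: add FIRST(() = { ( }.
Union: FOLLOW(L) = { (, /, [ }.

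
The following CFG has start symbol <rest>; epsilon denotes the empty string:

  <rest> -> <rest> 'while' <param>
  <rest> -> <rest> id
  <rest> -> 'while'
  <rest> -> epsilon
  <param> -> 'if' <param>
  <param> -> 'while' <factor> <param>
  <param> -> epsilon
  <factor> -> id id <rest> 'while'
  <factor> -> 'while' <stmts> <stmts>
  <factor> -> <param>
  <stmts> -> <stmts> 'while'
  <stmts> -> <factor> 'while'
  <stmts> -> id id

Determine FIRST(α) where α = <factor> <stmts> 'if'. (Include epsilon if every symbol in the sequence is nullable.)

Add FIRST(<factor>)\{epsilon} = { 'if', 'while', id }; <factor> is nullable, continue.
Add FIRST(<stmts>) = { 'if', 'while', id }; <stmts> is not nullable, stop.

{ 'if', 'while', id }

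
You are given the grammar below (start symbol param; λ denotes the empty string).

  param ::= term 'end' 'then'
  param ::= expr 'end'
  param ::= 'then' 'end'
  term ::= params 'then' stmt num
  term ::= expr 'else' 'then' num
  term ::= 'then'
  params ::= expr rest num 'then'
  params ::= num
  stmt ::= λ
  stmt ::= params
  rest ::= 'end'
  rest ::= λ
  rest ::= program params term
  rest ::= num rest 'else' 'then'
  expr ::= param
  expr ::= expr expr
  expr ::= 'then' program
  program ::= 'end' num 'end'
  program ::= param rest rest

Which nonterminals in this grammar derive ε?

{ rest, stmt }

Directly nullable (have an λ-production): stmt, rest.
No other nonterminal has a production whose RHS symbols are all nullable.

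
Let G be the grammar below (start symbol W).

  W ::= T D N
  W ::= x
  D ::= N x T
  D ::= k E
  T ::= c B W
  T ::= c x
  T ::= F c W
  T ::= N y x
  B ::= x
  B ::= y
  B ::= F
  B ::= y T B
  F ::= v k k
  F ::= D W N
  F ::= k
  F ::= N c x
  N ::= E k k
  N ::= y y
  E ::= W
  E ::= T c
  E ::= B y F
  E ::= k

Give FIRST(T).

T ::= c B W contributes {c}.
T ::= c x contributes {c}.
From T ::= F c W: add FIRST(F) = { c, k, v, x, y }.
From T ::= N y x: add FIRST(N) = { c, k, v, x, y }.
Union: FIRST(T) = { c, k, v, x, y }.

{ c, k, v, x, y }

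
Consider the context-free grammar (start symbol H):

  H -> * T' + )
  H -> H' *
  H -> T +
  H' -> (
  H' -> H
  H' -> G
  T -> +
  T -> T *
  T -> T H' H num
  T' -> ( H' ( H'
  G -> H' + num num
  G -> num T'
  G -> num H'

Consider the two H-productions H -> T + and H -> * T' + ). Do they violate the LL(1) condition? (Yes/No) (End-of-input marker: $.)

FIRST(T +) = { + } and FIRST(* T' + )) = { * }.
The FIRST sets are disjoint and neither alternative is nullable — no conflict.

No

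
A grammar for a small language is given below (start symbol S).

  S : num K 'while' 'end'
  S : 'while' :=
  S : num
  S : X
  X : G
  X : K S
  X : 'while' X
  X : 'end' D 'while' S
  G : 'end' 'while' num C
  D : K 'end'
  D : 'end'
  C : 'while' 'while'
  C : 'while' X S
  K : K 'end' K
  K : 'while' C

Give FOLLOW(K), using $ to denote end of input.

{ 'end', 'while', num }

In S : num K 'while' 'end': add FIRST('while' 'end') = { 'while' }.
In X : K S: add FIRST(S) = { 'end', 'while', num }.
In D : K 'end': add FIRST('end') = { 'end' }.
In K : K 'end' K: add FIRST('end' K) = { 'end' }.
In K : K 'end' K: K is at the end, add FOLLOW(K) = { 'end', 'while', num }.
Union: FOLLOW(K) = { 'end', 'while', num }.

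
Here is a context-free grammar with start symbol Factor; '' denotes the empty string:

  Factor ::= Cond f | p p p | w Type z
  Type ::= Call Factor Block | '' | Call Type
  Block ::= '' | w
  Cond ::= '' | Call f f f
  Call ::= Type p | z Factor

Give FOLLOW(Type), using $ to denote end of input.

{ p, z }

In Factor ::= w Type z: add FIRST(z) = { z }.
In Type ::= Call Type: Type is at the end, add FOLLOW(Type) = { p, z }.
In Call ::= Type p: add FIRST(p) = { p }.
Union: FOLLOW(Type) = { p, z }.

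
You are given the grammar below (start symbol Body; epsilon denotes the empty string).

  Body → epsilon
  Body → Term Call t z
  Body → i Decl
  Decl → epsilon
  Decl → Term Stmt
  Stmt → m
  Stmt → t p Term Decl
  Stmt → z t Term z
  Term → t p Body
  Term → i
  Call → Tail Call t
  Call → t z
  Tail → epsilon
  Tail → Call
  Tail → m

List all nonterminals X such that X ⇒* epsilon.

{ Body, Decl, Tail }

Directly nullable (have an epsilon-production): Body, Decl, Tail.
No other nonterminal has a production whose RHS symbols are all nullable.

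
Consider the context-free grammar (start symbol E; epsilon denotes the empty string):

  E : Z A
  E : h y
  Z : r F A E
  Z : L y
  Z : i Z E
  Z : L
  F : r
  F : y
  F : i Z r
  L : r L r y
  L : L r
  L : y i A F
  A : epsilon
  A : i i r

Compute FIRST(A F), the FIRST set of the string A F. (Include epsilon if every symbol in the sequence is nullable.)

{ i, r, y }

Add FIRST(A)\{epsilon} = { i }; A is nullable, continue.
Add FIRST(F) = { i, r, y }; F is not nullable, stop.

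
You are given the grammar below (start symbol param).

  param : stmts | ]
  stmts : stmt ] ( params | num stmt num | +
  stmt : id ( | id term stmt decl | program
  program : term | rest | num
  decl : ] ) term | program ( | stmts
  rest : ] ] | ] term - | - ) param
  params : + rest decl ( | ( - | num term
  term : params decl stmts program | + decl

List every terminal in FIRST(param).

{ (, +, -, ], id, num }

From param : stmts: add FIRST(stmts) = { (, +, -, ], id, num }.
param : ] contributes {]}.
Union: FIRST(param) = { (, +, -, ], id, num }.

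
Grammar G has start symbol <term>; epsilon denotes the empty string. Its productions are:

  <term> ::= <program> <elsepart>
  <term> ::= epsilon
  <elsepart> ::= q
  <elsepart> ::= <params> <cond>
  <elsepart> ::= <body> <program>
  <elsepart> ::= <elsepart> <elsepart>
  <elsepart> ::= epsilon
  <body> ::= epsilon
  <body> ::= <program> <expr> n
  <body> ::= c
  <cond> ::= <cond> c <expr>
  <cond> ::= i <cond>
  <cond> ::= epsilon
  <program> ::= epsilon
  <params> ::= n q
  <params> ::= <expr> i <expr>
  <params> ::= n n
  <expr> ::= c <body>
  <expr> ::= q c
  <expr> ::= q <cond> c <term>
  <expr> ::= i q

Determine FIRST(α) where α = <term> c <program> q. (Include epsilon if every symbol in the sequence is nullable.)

{ c, i, n, q }

Add FIRST(<term>)\{epsilon} = { c, i, n, q }; <term> is nullable, continue.
c is a terminal; add {c} and stop.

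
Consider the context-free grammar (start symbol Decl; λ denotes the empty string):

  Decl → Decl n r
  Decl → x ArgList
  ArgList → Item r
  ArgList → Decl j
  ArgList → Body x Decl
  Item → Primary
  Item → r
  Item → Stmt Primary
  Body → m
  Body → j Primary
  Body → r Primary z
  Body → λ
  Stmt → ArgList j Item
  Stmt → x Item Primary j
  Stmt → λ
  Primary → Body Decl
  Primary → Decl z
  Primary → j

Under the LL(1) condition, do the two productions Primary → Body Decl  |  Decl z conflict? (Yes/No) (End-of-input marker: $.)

FIRST(Body Decl) = { j, m, r, x } and FIRST(Decl z) = { x }.
Both contain x, so the two alternatives are not disjoint — LL(1) conflict.

Yes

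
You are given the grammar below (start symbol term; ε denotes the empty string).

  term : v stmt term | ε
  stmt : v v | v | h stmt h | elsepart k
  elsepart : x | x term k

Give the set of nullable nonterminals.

Directly nullable (have an ε-production): term.
No other nonterminal has a production whose RHS symbols are all nullable.

{ term }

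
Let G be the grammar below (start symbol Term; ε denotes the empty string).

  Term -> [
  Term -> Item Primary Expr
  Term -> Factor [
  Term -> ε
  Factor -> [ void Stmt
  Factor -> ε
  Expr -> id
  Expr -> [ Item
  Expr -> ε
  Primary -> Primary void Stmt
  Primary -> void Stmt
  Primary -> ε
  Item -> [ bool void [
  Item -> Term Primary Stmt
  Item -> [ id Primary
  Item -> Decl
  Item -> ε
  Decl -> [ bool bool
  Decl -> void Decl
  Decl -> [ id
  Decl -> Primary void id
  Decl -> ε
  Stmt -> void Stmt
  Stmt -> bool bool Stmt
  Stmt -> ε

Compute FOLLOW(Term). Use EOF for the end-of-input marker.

Term is the start symbol, so EOF ∈ FOLLOW(Term).
In Item -> Term Primary Stmt: add FIRST(Primary Stmt)\{ε} = { bool, void }.
  Since Primary Stmt is nullable, also add FOLLOW(Item) = { EOF, [, bool, id, void }.
Union: FOLLOW(Term) = { EOF, [, bool, id, void }.

{ EOF, [, bool, id, void }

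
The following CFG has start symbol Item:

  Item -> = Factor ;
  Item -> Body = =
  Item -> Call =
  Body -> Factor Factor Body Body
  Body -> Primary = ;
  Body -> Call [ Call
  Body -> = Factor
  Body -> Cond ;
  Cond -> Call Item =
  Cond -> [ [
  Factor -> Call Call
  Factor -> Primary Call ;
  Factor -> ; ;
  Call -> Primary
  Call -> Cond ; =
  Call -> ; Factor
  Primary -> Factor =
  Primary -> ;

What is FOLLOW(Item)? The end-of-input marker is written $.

{ $, = }

Item is the start symbol, so $ ∈ FOLLOW(Item).
In Cond -> Call Item =: add FIRST(=) = { = }.
Union: FOLLOW(Item) = { $, = }.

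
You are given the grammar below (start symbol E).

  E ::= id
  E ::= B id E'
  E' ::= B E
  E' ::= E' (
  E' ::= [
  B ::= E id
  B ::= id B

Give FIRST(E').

{ [, id }

From E' ::= B E: add FIRST(B) = { id }.
From E' ::= E' (: add FIRST(E') = { [, id }.
E' ::= [ contributes {[}.
Union: FIRST(E') = { [, id }.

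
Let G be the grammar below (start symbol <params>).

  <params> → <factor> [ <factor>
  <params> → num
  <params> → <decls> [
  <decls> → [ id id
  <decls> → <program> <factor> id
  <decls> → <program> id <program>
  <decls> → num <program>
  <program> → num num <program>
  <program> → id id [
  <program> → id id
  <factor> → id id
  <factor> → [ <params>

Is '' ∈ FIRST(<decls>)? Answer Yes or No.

No nonterminal in this grammar is nullable.
No production of <decls> has an RHS whose symbols are all nullable, so <decls> is not nullable.

No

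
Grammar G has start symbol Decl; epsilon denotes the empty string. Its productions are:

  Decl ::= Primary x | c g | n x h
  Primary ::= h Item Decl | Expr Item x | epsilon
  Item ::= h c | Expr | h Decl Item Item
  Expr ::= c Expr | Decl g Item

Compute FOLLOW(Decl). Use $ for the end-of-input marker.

Decl is the start symbol, so $ ∈ FOLLOW(Decl).
In Primary ::= h Item Decl: Decl is at the end, add FOLLOW(Primary) = { x }.
In Item ::= h Decl Item Item: add FIRST(Item Item) = { c, h, n, x }.
In Expr ::= Decl g Item: add FIRST(g Item) = { g }.
Union: FOLLOW(Decl) = { $, c, g, h, n, x }.

{ $, c, g, h, n, x }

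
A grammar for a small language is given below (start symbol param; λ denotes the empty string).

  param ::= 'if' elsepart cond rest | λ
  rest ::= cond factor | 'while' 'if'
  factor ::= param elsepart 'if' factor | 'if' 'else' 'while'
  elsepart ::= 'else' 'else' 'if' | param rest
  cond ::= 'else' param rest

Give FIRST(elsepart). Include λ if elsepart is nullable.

elsepart ::= 'else' 'else' 'if' contributes {'else'}.
From elsepart ::= param rest: param nullable, take FIRST(param) ∪ FIRST(rest) = { 'else', 'if', 'while' }.
Union: FIRST(elsepart) = { 'else', 'if', 'while' }.

{ 'else', 'if', 'while' }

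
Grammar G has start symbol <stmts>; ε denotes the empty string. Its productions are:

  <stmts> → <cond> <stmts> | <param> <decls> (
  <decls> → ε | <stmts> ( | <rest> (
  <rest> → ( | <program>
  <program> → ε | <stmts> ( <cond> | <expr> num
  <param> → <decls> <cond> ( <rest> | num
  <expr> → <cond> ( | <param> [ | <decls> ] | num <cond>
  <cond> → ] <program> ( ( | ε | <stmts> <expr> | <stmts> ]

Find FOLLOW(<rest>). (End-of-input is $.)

{ (, [, ], num }

In <decls> → <rest> (: add FIRST(() = { ( }.
In <param> → <decls> <cond> ( <rest>: <rest> is at the end, add FOLLOW(<param>) = { (, [, ], num }.
Union: FOLLOW(<rest>) = { (, [, ], num }.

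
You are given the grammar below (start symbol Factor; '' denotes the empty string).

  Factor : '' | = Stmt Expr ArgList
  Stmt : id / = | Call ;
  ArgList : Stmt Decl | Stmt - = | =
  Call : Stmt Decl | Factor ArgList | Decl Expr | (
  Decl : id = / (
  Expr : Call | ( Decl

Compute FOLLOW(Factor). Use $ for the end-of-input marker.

{ $, (, =, id }

Factor is the start symbol, so $ ∈ FOLLOW(Factor).
In Call : Factor ArgList: add FIRST(ArgList) = { (, =, id }.
Union: FOLLOW(Factor) = { $, (, =, id }.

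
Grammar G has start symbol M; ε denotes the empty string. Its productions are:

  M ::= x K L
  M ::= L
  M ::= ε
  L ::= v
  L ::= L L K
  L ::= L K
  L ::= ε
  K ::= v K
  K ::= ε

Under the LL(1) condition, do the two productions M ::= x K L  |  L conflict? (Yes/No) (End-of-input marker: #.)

FIRST(x K L) = { x } and FIRST(L) = { v, ε }.
The second is nullable but FOLLOW(M) = { # } is disjoint from FIRST of the first.

No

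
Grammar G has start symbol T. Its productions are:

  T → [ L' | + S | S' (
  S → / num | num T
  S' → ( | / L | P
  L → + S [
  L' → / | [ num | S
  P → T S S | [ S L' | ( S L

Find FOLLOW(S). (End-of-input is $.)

In T → + S: S is at the end, add FOLLOW(T) = { $, (, +, /, [, num }.
In L → + S [: add FIRST([) = { [ }.
In L' → S: S is at the end, add FOLLOW(L') = { $, (, +, /, [, num }.
In P → T S S: add FIRST(S) = { /, num }.
In P → T S S: S is at the end, add FOLLOW(P) = { ( }.
In P → [ S L': add FIRST(L') = { /, [, num }.
In P → ( S L: add FIRST(L) = { + }.
Union: FOLLOW(S) = { $, (, +, /, [, num }.

{ $, (, +, /, [, num }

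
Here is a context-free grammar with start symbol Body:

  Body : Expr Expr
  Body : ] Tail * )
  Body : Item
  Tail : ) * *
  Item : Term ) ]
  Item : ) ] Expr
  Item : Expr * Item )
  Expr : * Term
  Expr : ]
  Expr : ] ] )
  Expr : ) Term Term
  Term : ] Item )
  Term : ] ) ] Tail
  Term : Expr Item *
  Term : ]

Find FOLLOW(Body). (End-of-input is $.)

{ $ }

Body is the start symbol, so $ ∈ FOLLOW(Body).
Union: FOLLOW(Body) = { $ }.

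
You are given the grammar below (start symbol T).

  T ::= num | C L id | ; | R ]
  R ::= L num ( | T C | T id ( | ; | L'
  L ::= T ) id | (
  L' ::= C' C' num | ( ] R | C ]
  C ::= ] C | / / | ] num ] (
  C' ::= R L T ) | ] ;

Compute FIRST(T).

T ::= num contributes {num}.
From T ::= C L id: add FIRST(C) = { /, ] }.
T ::= ; contributes {;}.
From T ::= R ]: add FIRST(R) = { (, /, ;, ], num }.
Union: FIRST(T) = { (, /, ;, ], num }.

{ (, /, ;, ], num }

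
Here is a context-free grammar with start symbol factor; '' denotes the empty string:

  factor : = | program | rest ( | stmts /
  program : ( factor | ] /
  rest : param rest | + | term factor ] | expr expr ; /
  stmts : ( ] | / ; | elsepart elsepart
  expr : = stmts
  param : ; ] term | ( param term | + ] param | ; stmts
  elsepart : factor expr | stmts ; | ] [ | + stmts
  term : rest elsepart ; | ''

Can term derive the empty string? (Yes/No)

term has an ''-production, so term ⇒ ''.

Yes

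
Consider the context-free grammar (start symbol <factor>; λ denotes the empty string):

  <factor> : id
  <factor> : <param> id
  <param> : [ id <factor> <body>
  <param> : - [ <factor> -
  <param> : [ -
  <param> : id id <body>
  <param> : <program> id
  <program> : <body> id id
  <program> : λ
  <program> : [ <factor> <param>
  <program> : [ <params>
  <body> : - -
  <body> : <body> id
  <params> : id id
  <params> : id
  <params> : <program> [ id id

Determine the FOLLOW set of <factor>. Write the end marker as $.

<factor> is the start symbol, so $ ∈ FOLLOW(<factor>).
In <param> : [ id <factor> <body>: add FIRST(<body>) = { - }.
In <param> : - [ <factor> -: add FIRST(-) = { - }.
In <program> : [ <factor> <param>: add FIRST(<param>) = { -, [, id }.
Union: FOLLOW(<factor>) = { $, -, [, id }.

{ $, -, [, id }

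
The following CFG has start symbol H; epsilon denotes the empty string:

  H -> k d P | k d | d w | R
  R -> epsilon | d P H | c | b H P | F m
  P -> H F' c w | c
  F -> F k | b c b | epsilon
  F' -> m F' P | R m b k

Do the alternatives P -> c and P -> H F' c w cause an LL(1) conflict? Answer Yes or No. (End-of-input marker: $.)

FIRST(c) = { c } and FIRST(H F' c w) = { b, c, d, k, m }.
Both contain c, so the two alternatives are not disjoint — LL(1) conflict.

Yes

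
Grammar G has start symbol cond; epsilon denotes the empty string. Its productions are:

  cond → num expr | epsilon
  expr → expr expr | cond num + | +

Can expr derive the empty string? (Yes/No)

No

Nullable nonterminals: cond.
No production of expr has an RHS whose symbols are all nullable, so expr is not nullable.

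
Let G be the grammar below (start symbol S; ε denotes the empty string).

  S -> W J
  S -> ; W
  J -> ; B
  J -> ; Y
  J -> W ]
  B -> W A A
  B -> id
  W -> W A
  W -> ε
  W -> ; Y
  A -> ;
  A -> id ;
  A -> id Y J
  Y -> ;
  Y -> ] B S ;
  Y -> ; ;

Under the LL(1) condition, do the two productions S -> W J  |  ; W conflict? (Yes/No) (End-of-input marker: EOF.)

FIRST(W J) = { ;, ], id } and FIRST(; W) = { ; }.
Both contain ;, so the two alternatives are not disjoint — LL(1) conflict.

Yes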